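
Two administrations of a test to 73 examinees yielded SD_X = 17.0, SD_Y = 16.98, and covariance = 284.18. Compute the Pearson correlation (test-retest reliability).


r = cov(X,Y) / (SD_X * SD_Y)
r = 284.18 / (17.0 * 16.98)
r = 284.18 / 288.66
r = 0.9845

0.9845


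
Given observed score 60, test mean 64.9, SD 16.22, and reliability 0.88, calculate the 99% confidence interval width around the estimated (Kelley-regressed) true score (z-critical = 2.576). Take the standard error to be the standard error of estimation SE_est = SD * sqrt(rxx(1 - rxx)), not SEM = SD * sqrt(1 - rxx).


True score estimate = 0.88*60 + 0.12*64.9 = 60.588
SE_est = SD * sqrt(rxx * (1 - rxx)) = 16.22 * sqrt(0.88 * 0.12) = 16.22 * sqrt(0.1056) = 5.270876
CI = T_est +/- z * SE_est, so width = 2 * z * SE_est = 2 * 2.576 * 5.270876
Width = 27.1556

27.1556


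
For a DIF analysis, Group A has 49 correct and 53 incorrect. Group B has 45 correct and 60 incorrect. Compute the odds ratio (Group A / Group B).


Odds_A = 49/53 = 0.9245
Odds_B = 45/60 = 0.75
OR = Odds_A / Odds_B = 0.9245 / 0.75
Exactly, OR = (49 * 60) / (53 * 45) = 2940 / 2385
OR = 1.2327

1.2327


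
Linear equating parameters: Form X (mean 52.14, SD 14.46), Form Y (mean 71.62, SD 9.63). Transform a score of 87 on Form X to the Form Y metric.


slope = SD_Y / SD_X = 9.63 / 14.46 ~ 0.666
intercept = mean_Y - slope * mean_X = 71.62 - (9.63 / 14.46) * 52.14 ~ 36.8961
Y = slope * X + intercept. To avoid rounding drift from the rounded slope/intercept, evaluate the equivalent form Y = mean_Y + SD_Y * (X - mean_X) / SD_X at full precision:
Y = 71.62 + 9.63 * (87 - 52.14) / 14.46
Y = 71.62 + 9.63 * 34.86 / 14.46
Y = 71.62 + 335.7018 / 14.46
Y = 71.62 + 23.2159
Y = 94.8359

94.8359


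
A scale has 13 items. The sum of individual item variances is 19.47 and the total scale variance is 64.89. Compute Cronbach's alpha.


alpha = (k/(k-1)) * (1 - sum(si^2)/s_total^2)
= (13/12) * (1 - 19.47/64.89)
alpha = 0.7583

0.7583


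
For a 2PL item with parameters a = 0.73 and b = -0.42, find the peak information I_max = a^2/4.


For 2PL, max info at theta = b = -0.42
I_max = a^2 / 4 = 0.73^2 / 4
= 0.5329 / 4
I_max = 0.1332

0.1332


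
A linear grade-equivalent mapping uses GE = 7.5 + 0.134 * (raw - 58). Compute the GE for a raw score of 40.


raw - median = 40 - 58 = -18
slope * diff = 0.134 * -18 = -2.412
GE = 7.5 + -2.412
GE = 5.088

5.088


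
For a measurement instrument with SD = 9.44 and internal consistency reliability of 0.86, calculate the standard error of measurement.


SEM = SD * sqrt(1 - rxx)
SEM = 9.44 * sqrt(1 - 0.86)
SEM = 9.44 * sqrt(0.14) = 9.44 * 0.374166
SEM = 3.5321

3.5321


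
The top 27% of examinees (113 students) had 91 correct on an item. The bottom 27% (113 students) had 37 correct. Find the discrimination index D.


p_upper = 91/113 = 0.8053
p_lower = 37/113 = 0.3274
D = 0.8053 - 0.3274 = 0.4779

0.4779


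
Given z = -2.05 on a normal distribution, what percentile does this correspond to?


CDF(z) = 0.5 * (1 + erf(z/sqrt(2)))
erf(-1.4496) = -0.9596
CDF = 0.0202
Percentile rank = 0.0202 * 100 = 2.02

2.02


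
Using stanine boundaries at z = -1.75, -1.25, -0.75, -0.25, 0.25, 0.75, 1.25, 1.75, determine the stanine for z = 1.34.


Stanine boundaries: [-1.75, -1.25, -0.75, -0.25, 0.25, 0.75, 1.25, 1.75]
z = 1.34
Check each boundary:
  z >= -1.75 -> could be stanine 2
  z >= -1.25 -> could be stanine 3
  z >= -0.75 -> could be stanine 4
  z >= -0.25 -> could be stanine 5
  z >= 0.25 -> could be stanine 6
  z >= 0.75 -> could be stanine 7
  z >= 1.25 -> could be stanine 8
  z < 1.75
Highest qualifying boundary gives stanine = 8

8


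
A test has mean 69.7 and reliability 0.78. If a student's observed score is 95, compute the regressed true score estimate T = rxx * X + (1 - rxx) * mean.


T_est = rxx * X + (1 - rxx) * mean
T_est = 0.78 * 95 + 0.22 * 69.7
T_est = 74.1 + 15.334
T_est = 89.434

89.434


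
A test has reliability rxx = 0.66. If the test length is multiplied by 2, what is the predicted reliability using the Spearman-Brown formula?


r_new = (n * rxx) / (1 + (n-1) * rxx)
r_new = (2 * 0.66) / (1 + 1 * 0.66)
r_new = 1.32 / 1.66
r_new = 0.7952

0.7952


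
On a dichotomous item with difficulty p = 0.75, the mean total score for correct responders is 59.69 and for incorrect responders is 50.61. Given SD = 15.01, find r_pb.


q = 1 - p = 0.25
rpb = ((M1 - M0) / SD) * sqrt(p * q)
rpb = ((59.69 - 50.61) / 15.01) * sqrt(0.75 * 0.25)
rpb = 0.2619

0.2619


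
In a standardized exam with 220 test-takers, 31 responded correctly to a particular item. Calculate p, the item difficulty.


Item difficulty p = number correct / total examinees
p = 31 / 220
p = 0.1409

0.1409


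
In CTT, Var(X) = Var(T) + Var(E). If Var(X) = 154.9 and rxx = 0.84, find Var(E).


var_true = rxx * var_obs = 0.84 * 154.9 = 130.116
var_error = var_obs - var_true
var_error = 154.9 - 130.116
var_error = 24.784

24.784


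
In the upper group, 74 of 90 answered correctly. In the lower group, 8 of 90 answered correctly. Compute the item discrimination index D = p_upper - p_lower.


p_upper = 74/90 = 0.8222
p_lower = 8/90 = 0.0889
D = 0.8222 - 0.0889 = 0.7333

0.7333


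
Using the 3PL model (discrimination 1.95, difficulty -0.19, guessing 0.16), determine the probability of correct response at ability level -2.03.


logit = 1.95*(-2.03 - -0.19) = -3.588
P* = 1/(1 + exp(--3.588)) = 0.0269
P = 0.16 + (1 - 0.16) * 0.0269
P = 0.1826

0.1826


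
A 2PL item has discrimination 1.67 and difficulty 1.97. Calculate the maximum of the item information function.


For 2PL, max info at theta = b = 1.97
I_max = a^2 / 4 = 1.67^2 / 4
= 2.7889 / 4
I_max = 0.6972

0.6972


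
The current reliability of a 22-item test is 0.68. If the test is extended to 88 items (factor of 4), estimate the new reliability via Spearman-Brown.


r_new = (n * rxx) / (1 + (n-1) * rxx)
r_new = (4 * 0.68) / (1 + 3 * 0.68)
r_new = 2.72 / 3.04
r_new = 0.8947

0.8947


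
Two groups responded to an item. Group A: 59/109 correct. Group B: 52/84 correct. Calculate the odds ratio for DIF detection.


Odds_A = 59/50 = 1.18
Odds_B = 52/32 = 1.625
OR = Odds_A / Odds_B = 1.18 / 1.625
Exactly, OR = (59 * 32) / (50 * 52) = 1888 / 2600
OR = 0.7262

0.7262


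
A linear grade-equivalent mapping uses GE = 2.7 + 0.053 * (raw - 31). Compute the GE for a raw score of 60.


raw - median = 60 - 31 = 29
slope * diff = 0.053 * 29 = 1.537
GE = 2.7 + 1.537
GE = 4.237

4.237


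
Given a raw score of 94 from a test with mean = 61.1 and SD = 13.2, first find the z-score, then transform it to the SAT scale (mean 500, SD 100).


z = (X - mean) / SD = (94 - 61.1) / 13.2
z = 32.9 / 13.2
z = 2.4924
SAT-scale = SAT = 500 + 100z
Carry z at full precision (z = 32.9 / 13.2) into the conversion:
SAT-scale = 500 + 100 * (32.9 / 13.2) = 500 + 3290 / 13.2
SAT-scale = 500 + 249.2424
SAT-scale = 749.2424

749.2424


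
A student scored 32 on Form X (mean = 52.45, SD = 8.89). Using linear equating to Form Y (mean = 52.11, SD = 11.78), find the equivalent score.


slope = SD_Y / SD_X = 11.78 / 8.89 ~ 1.3251
intercept = mean_Y - slope * mean_X = 52.11 - (11.78 / 8.89) * 52.45 ~ -17.3907
Y = slope * X + intercept. To avoid rounding drift from the rounded slope/intercept, evaluate the equivalent form Y = mean_Y + SD_Y * (X - mean_X) / SD_X at full precision:
Y = 52.11 + 11.78 * (32 - 52.45) / 8.89
Y = 52.11 - 11.78 * 20.45 / 8.89
Y = 52.11 - 240.901 / 8.89
Y = 52.11 - 27.098
Y = 25.012

25.012


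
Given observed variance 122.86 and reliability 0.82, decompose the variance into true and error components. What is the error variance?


var_true = rxx * var_obs = 0.82 * 122.86 = 100.7452
var_error = var_obs - var_true
var_error = 122.86 - 100.7452
var_error = 22.1148

22.1148


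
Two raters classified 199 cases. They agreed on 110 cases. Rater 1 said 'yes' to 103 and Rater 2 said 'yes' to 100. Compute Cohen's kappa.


P_o = 110/199 = 0.552764
P_e = (103*100 + 96*99) / 39601 = 0.500088
kappa = (P_o - P_e) / (1 - P_e)
kappa = (0.552764 - 0.500088) / (1 - 0.500088)
kappa = 0.1054

0.1054


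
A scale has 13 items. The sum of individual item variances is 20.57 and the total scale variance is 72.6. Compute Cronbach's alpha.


alpha = (k/(k-1)) * (1 - sum(si^2)/s_total^2)
= (13/12) * (1 - 20.57/72.6)
alpha = 0.7764

0.7764


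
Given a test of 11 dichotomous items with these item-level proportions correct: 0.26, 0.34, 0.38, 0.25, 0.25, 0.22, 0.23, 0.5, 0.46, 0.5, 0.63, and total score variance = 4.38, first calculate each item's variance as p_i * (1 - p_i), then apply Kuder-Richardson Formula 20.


For each item, compute p_i * q_i:
  Item 1: 0.26 * 0.74 = 0.1924
  Item 2: 0.34 * 0.66 = 0.2244
  Item 3: 0.38 * 0.62 = 0.2356
  Item 4: 0.25 * 0.75 = 0.1875
  Item 5: 0.25 * 0.75 = 0.1875
  Item 6: 0.22 * 0.78 = 0.1716
  Item 7: 0.23 * 0.77 = 0.1771
  Item 8: 0.5 * 0.5 = 0.25
  Item 9: 0.46 * 0.54 = 0.2484
  Item 10: 0.5 * 0.5 = 0.25
  Item 11: 0.63 * 0.37 = 0.2331
Sum(p_i * q_i) = 0.1924 + 0.2244 + 0.2356 + 0.1875 + 0.1875 + 0.1716 + 0.1771 + 0.25 + 0.2484 + 0.25 + 0.2331 = 2.3576
KR-20 = (k/(k-1)) * (1 - Sum(p_i*q_i) / Var_total)
= (11/10) * (1 - 2.3576/4.38)
= 1.1 * 0.4617
KR-20 = 0.5079

0.5079


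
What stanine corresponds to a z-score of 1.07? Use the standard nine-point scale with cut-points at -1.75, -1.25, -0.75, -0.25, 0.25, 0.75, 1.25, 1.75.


Stanine boundaries: [-1.75, -1.25, -0.75, -0.25, 0.25, 0.75, 1.25, 1.75]
z = 1.07
Check each boundary:
  z >= -1.75 -> could be stanine 2
  z >= -1.25 -> could be stanine 3
  z >= -0.75 -> could be stanine 4
  z >= -0.25 -> could be stanine 5
  z >= 0.25 -> could be stanine 6
  z >= 0.75 -> could be stanine 7
  z < 1.25
  z < 1.75
Highest qualifying boundary gives stanine = 7

7


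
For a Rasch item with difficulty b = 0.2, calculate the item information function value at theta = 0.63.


P = 1/(1+exp(-(0.63-0.2))) = 0.6059
I = P*(1-P) = 0.6059 * 0.3941
I = 0.2388

0.2388


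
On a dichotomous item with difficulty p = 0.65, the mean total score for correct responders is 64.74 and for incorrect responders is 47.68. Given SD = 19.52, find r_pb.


q = 1 - p = 0.35
rpb = ((M1 - M0) / SD) * sqrt(p * q)
rpb = ((64.74 - 47.68) / 19.52) * sqrt(0.65 * 0.35)
rpb = 0.4169

0.4169


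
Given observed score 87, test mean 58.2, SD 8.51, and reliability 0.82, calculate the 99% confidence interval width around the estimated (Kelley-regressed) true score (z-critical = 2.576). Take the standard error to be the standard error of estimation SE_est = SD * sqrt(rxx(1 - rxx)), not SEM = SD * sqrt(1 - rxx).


True score estimate = 0.82*87 + 0.18*58.2 = 81.816
SE_est = SD * sqrt(rxx * (1 - rxx)) = 8.51 * sqrt(0.82 * 0.18) = 8.51 * sqrt(0.1476) = 3.269435
CI = T_est +/- z * SE_est, so width = 2 * z * SE_est = 2 * 2.576 * 3.269435
Width = 16.8441

16.8441


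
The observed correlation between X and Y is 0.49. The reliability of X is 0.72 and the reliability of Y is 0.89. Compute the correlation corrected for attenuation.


r_corrected = rxy / sqrt(rxx * ryy)
= 0.49 / sqrt(0.72 * 0.89)
= 0.49 / sqrt(0.6408)
= 0.49 / 0.8005
r_corrected = 0.6121

0.6121


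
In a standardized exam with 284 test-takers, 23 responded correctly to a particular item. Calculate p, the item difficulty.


Item difficulty p = number correct / total examinees
p = 23 / 284
p = 0.081

0.081


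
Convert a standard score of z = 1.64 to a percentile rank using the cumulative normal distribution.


CDF(z) = 0.5 * (1 + erf(z/sqrt(2)))
erf(1.1597) = 0.899
CDF = 0.9495
Percentile rank = 0.9495 * 100 = 94.95

94.95


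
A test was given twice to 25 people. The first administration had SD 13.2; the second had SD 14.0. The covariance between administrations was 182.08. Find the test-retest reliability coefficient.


r = cov(X,Y) / (SD_X * SD_Y)
r = 182.08 / (13.2 * 14.0)
r = 182.08 / 184.8
r = 0.9853

0.9853


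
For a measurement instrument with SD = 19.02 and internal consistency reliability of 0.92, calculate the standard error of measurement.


SEM = SD * sqrt(1 - rxx)
SEM = 19.02 * sqrt(1 - 0.92)
SEM = 19.02 * sqrt(0.08) = 19.02 * 0.282843
SEM = 5.3797

5.3797


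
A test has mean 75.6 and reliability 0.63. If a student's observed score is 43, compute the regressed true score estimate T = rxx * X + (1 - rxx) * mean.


T_est = rxx * X + (1 - rxx) * mean
T_est = 0.63 * 43 + 0.37 * 75.6
T_est = 27.09 + 27.972
T_est = 55.062

55.062


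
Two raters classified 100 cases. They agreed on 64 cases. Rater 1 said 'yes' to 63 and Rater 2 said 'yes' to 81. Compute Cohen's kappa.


P_o = 64/100 = 0.64
P_e = (63*81 + 37*19) / 10000 = 0.5806
kappa = (P_o - P_e) / (1 - P_e)
kappa = (0.64 - 0.5806) / (1 - 0.5806)
kappa = 0.1416

0.1416


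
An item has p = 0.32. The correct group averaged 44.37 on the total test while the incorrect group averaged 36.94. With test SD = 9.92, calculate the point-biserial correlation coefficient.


q = 1 - p = 0.68
rpb = ((M1 - M0) / SD) * sqrt(p * q)
rpb = ((44.37 - 36.94) / 9.92) * sqrt(0.32 * 0.68)
rpb = 0.3494

0.3494


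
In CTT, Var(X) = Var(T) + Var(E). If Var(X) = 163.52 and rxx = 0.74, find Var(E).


var_true = rxx * var_obs = 0.74 * 163.52 = 121.0048
var_error = var_obs - var_true
var_error = 163.52 - 121.0048
var_error = 42.5152

42.5152


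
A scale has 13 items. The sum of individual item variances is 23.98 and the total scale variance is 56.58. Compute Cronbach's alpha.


alpha = (k/(k-1)) * (1 - sum(si^2)/s_total^2)
= (13/12) * (1 - 23.98/56.58)
alpha = 0.6242

0.6242


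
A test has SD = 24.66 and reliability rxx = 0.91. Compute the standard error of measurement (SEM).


SEM = SD * sqrt(1 - rxx)
SEM = 24.66 * sqrt(1 - 0.91)
SEM = 24.66 * sqrt(0.09) = 24.66 * 0.3
SEM = 7.398

7.398


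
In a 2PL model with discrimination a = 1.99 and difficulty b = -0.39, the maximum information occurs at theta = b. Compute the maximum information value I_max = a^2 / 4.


For 2PL, max info at theta = b = -0.39
I_max = a^2 / 4 = 1.99^2 / 4
= 3.9601 / 4
I_max = 0.99

0.99


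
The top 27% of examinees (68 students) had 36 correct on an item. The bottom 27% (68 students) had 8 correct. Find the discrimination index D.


p_upper = 36/68 = 0.5294
p_lower = 8/68 = 0.1176
D = 0.5294 - 0.1176 = 0.4118

0.4118


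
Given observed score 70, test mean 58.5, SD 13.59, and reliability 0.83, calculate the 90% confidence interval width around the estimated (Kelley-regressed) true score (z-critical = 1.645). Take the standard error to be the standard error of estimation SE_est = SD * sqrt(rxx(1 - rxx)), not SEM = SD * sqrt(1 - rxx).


True score estimate = 0.83*70 + 0.17*58.5 = 68.045
SE_est = SD * sqrt(rxx * (1 - rxx)) = 13.59 * sqrt(0.83 * 0.17) = 13.59 * sqrt(0.1411) = 5.10485
CI = T_est +/- z * SE_est, so width = 2 * z * SE_est = 2 * 1.645 * 5.10485
Width = 16.795

16.795


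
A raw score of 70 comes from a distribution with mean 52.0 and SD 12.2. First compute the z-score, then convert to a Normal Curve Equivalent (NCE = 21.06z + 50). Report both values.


z = (X - mean) / SD = (70 - 52.0) / 12.2
z = 18.0 / 12.2
z = 1.4754
NCE = NCE = 21.06z + 50
Carry z at full precision (z = 18.0 / 12.2) into the conversion:
NCE = 21.06 * (18.0 / 12.2) + 50 = 379.08 / 12.2 + 50
NCE = 31.0721 + 50
NCE = 81.0721

81.0721


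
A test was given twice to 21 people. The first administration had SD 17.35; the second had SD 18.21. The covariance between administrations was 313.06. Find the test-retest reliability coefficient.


r = cov(X,Y) / (SD_X * SD_Y)
r = 313.06 / (17.35 * 18.21)
r = 313.06 / 315.9435
r = 0.9909

0.9909


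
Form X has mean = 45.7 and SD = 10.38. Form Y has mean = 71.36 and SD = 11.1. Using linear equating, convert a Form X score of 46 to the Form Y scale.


slope = SD_Y / SD_X = 11.1 / 10.38 ~ 1.0694
intercept = mean_Y - slope * mean_X = 71.36 - (11.1 / 10.38) * 45.7 ~ 22.4901
Y = slope * X + intercept. To avoid rounding drift from the rounded slope/intercept, evaluate the equivalent form Y = mean_Y + SD_Y * (X - mean_X) / SD_X at full precision:
Y = 71.36 + 11.1 * (46 - 45.7) / 10.38
Y = 71.36 + 11.1 * 0.3 / 10.38
Y = 71.36 + 3.33 / 10.38
Y = 71.36 + 0.3208
Y = 71.6808

71.6808


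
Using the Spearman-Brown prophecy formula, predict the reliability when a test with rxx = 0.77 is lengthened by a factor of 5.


r_new = (n * rxx) / (1 + (n-1) * rxx)
r_new = (5 * 0.77) / (1 + 4 * 0.77)
r_new = 3.85 / 4.08
r_new = 0.9436

0.9436


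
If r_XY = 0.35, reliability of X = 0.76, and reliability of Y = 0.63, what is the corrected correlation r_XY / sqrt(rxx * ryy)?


r_corrected = rxy / sqrt(rxx * ryy)
= 0.35 / sqrt(0.76 * 0.63)
= 0.35 / sqrt(0.4788)
= 0.35 / 0.691954
r_corrected = 0.5058

0.5058


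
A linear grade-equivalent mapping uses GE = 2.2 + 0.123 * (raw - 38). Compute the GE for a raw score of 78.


raw - median = 78 - 38 = 40
slope * diff = 0.123 * 40 = 4.92
GE = 2.2 + 4.92
GE = 7.12

7.12


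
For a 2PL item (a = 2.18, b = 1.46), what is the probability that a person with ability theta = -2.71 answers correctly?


a*(theta - b) = 2.18 * (-2.71 - 1.46) = -9.0906
exp(--9.0906) = 8871.5074
P = 1 / (1 + 8871.5074)
P = 0.0001

0.0001


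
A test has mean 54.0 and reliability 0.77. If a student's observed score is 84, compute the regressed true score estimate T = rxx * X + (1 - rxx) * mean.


T_est = rxx * X + (1 - rxx) * mean
T_est = 0.77 * 84 + 0.23 * 54.0
T_est = 64.68 + 12.42
T_est = 77.1

77.1


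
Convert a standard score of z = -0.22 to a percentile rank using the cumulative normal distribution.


CDF(z) = 0.5 * (1 + erf(z/sqrt(2)))
erf(-0.1556) = -0.1741
CDF = 0.4129
Percentile rank = 0.4129 * 100 = 41.29

41.29


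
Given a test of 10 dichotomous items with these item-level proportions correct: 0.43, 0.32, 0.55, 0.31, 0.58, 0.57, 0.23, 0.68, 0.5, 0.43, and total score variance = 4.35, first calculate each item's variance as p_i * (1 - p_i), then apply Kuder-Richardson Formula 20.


For each item, compute p_i * q_i:
  Item 1: 0.43 * 0.57 = 0.2451
  Item 2: 0.32 * 0.68 = 0.2176
  Item 3: 0.55 * 0.45 = 0.2475
  Item 4: 0.31 * 0.69 = 0.2139
  Item 5: 0.58 * 0.42 = 0.2436
  Item 6: 0.57 * 0.43 = 0.2451
  Item 7: 0.23 * 0.77 = 0.1771
  Item 8: 0.68 * 0.32 = 0.2176
  Item 9: 0.5 * 0.5 = 0.25
  Item 10: 0.43 * 0.57 = 0.2451
Sum(p_i * q_i) = 0.2451 + 0.2176 + 0.2475 + 0.2139 + 0.2436 + 0.2451 + 0.1771 + 0.2176 + 0.25 + 0.2451 = 2.3026
KR-20 = (k/(k-1)) * (1 - Sum(p_i*q_i) / Var_total)
= (10/9) * (1 - 2.3026/4.35)
= 1.1111 * 0.4707
KR-20 = 0.523

0.523


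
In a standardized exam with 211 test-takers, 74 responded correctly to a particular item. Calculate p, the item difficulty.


Item difficulty p = number correct / total examinees
p = 74 / 211
p = 0.3507

0.3507


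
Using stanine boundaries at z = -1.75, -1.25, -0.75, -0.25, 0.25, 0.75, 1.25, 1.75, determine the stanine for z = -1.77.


Stanine boundaries: [-1.75, -1.25, -0.75, -0.25, 0.25, 0.75, 1.25, 1.75]
z = -1.77
Check each boundary:
  z < -1.75
  z < -1.25
  z < -0.75
  z < -0.25
  z < 0.25
  z < 0.75
  z < 1.25
  z < 1.75
Highest qualifying boundary gives stanine = 1

1


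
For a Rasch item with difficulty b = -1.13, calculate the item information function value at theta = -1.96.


P = 1/(1+exp(-(-1.96--1.13))) = 0.3036
I = P*(1-P) = 0.3036 * 0.6964
I = 0.2114

0.2114


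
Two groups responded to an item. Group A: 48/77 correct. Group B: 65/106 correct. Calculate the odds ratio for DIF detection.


Odds_A = 48/29 = 1.6552
Odds_B = 65/41 = 1.5854
OR = Odds_A / Odds_B = 1.6552 / 1.5854
Exactly, OR = (48 * 41) / (29 * 65) = 1968 / 1885
OR = 1.044

1.044


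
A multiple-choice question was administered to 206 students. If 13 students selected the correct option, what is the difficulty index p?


Item difficulty p = number correct / total examinees
p = 13 / 206
p = 0.0631

0.0631


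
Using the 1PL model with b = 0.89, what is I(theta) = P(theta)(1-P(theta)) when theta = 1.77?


P = 1/(1+exp(-(1.77-0.89))) = 0.7068
I = P*(1-P) = 0.7068 * 0.2932
I = 0.2072

0.2072


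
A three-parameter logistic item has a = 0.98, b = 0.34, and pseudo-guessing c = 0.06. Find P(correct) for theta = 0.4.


logit = 0.98*(0.4 - 0.34) = 0.0588
P* = 1/(1 + exp(-0.0588)) = 0.5147
P = 0.06 + (1 - 0.06) * 0.5147
P = 0.5438

0.5438


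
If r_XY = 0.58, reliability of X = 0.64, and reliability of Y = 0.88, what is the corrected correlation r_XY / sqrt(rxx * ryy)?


r_corrected = rxy / sqrt(rxx * ryy)
= 0.58 / sqrt(0.64 * 0.88)
= 0.58 / sqrt(0.5632)
= 0.58 / 0.750467
r_corrected = 0.7729

0.7729


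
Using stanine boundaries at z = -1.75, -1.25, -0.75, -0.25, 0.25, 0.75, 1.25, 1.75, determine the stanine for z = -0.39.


Stanine boundaries: [-1.75, -1.25, -0.75, -0.25, 0.25, 0.75, 1.25, 1.75]
z = -0.39
Check each boundary:
  z >= -1.75 -> could be stanine 2
  z >= -1.25 -> could be stanine 3
  z >= -0.75 -> could be stanine 4
  z < -0.25
  z < 0.25
  z < 0.75
  z < 1.25
  z < 1.75
Highest qualifying boundary gives stanine = 4

4


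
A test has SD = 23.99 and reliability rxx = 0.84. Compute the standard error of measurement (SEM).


SEM = SD * sqrt(1 - rxx)
SEM = 23.99 * sqrt(1 - 0.84)
SEM = 23.99 * sqrt(0.16) = 23.99 * 0.4
SEM = 9.596

9.596


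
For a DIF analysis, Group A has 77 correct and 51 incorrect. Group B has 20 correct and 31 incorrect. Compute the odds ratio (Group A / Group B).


Odds_A = 77/51 = 1.5098
Odds_B = 20/31 = 0.6452
OR = Odds_A / Odds_B = 1.5098 / 0.6452
Exactly, OR = (77 * 31) / (51 * 20) = 2387 / 1020
OR = 2.3402

2.3402


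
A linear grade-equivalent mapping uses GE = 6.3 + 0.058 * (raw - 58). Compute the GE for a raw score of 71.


raw - median = 71 - 58 = 13
slope * diff = 0.058 * 13 = 0.754
GE = 6.3 + 0.754
GE = 7.054

7.054


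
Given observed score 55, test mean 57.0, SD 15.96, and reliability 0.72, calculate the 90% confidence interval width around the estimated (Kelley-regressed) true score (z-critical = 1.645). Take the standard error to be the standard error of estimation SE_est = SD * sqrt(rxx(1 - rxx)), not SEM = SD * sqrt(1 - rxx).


True score estimate = 0.72*55 + 0.28*57.0 = 55.56
SE_est = SD * sqrt(rxx * (1 - rxx)) = 15.96 * sqrt(0.72 * 0.28) = 15.96 * sqrt(0.2016) = 7.166022
CI = T_est +/- z * SE_est, so width = 2 * z * SE_est = 2 * 1.645 * 7.166022
Width = 23.5762

23.5762


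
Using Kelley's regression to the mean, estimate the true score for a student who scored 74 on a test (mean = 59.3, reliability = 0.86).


T_est = rxx * X + (1 - rxx) * mean
T_est = 0.86 * 74 + 0.14 * 59.3
T_est = 63.64 + 8.302
T_est = 71.942

71.942


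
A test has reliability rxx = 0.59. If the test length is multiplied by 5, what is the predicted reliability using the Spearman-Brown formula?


r_new = (n * rxx) / (1 + (n-1) * rxx)
r_new = (5 * 0.59) / (1 + 4 * 0.59)
r_new = 2.95 / 3.36
r_new = 0.878

0.878


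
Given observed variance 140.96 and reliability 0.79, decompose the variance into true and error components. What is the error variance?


var_true = rxx * var_obs = 0.79 * 140.96 = 111.3584
var_error = var_obs - var_true
var_error = 140.96 - 111.3584
var_error = 29.6016

29.6016


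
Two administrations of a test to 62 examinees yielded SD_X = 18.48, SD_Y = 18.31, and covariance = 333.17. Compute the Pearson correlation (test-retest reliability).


r = cov(X,Y) / (SD_X * SD_Y)
r = 333.17 / (18.48 * 18.31)
r = 333.17 / 338.3688
r = 0.9846

0.9846


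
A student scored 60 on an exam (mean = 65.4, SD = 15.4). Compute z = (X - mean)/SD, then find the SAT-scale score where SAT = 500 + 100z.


z = (X - mean) / SD = (60 - 65.4) / 15.4
z = -5.4 / 15.4
z = -0.3506
SAT-scale = SAT = 500 + 100z
Carry z at full precision (z = -5.4 / 15.4) into the conversion:
SAT-scale = 500 + 100 * (-5.4 / 15.4) = 500 + -540 / 15.4
SAT-scale = 500 + -35.0649
SAT-scale = 464.9351

464.9351


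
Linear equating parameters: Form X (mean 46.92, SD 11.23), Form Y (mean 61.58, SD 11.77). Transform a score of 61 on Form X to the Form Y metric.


slope = SD_Y / SD_X = 11.77 / 11.23 ~ 1.0481
intercept = mean_Y - slope * mean_X = 61.58 - (11.77 / 11.23) * 46.92 ~ 12.4038
Y = slope * X + intercept. To avoid rounding drift from the rounded slope/intercept, evaluate the equivalent form Y = mean_Y + SD_Y * (X - mean_X) / SD_X at full precision:
Y = 61.58 + 11.77 * (61 - 46.92) / 11.23
Y = 61.58 + 11.77 * 14.08 / 11.23
Y = 61.58 + 165.7216 / 11.23
Y = 61.58 + 14.757
Y = 76.337

76.337


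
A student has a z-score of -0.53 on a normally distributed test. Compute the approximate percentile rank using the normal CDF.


CDF(z) = 0.5 * (1 + erf(z/sqrt(2)))
erf(-0.3748) = -0.4039
CDF = 0.2981
Percentile rank = 0.2981 * 100 = 29.81

29.81


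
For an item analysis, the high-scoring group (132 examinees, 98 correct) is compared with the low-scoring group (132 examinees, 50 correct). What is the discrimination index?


p_upper = 98/132 = 0.7424
p_lower = 50/132 = 0.3788
D = 0.7424 - 0.3788 = 0.3636

0.3636


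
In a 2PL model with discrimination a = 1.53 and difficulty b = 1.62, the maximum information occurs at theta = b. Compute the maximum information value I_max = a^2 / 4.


For 2PL, max info at theta = b = 1.62
I_max = a^2 / 4 = 1.53^2 / 4
= 2.3409 / 4
I_max = 0.5852

0.5852


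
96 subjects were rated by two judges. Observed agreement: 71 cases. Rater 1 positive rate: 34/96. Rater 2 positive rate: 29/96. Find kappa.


P_o = 71/96 = 0.739583
P_e = (34*29 + 62*67) / 9216 = 0.557726
kappa = (P_o - P_e) / (1 - P_e)
kappa = (0.739583 - 0.557726) / (1 - 0.557726)
kappa = 0.4112

0.4112


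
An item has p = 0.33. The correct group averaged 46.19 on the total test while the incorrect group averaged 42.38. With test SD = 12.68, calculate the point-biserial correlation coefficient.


q = 1 - p = 0.67
rpb = ((M1 - M0) / SD) * sqrt(p * q)
rpb = ((46.19 - 42.38) / 12.68) * sqrt(0.33 * 0.67)
rpb = 0.1413

0.1413


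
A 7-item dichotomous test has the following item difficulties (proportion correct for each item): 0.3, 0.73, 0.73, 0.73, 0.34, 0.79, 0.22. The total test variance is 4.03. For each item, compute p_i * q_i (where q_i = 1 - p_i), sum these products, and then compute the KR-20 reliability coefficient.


For each item, compute p_i * q_i:
  Item 1: 0.3 * 0.7 = 0.21
  Item 2: 0.73 * 0.27 = 0.1971
  Item 3: 0.73 * 0.27 = 0.1971
  Item 4: 0.73 * 0.27 = 0.1971
  Item 5: 0.34 * 0.66 = 0.2244
  Item 6: 0.79 * 0.21 = 0.1659
  Item 7: 0.22 * 0.78 = 0.1716
Sum(p_i * q_i) = 0.21 + 0.1971 + 0.1971 + 0.1971 + 0.2244 + 0.1659 + 0.1716 = 1.3632
KR-20 = (k/(k-1)) * (1 - Sum(p_i*q_i) / Var_total)
= (7/6) * (1 - 1.3632/4.03)
= 1.1667 * 0.6617
KR-20 = 0.772

0.772


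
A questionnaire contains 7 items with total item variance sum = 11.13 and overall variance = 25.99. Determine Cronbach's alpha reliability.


alpha = (k/(k-1)) * (1 - sum(si^2)/s_total^2)
= (7/6) * (1 - 11.13/25.99)
alpha = 0.6671

0.6671


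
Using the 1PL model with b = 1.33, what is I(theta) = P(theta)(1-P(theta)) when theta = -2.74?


P = 1/(1+exp(-(-2.74-1.33))) = 0.0168
I = P*(1-P) = 0.0168 * 0.9832
I = 0.0165

0.0165


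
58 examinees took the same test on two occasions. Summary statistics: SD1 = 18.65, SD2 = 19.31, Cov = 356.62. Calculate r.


r = cov(X,Y) / (SD_X * SD_Y)
r = 356.62 / (18.65 * 19.31)
r = 356.62 / 360.1315
r = 0.9902

0.9902


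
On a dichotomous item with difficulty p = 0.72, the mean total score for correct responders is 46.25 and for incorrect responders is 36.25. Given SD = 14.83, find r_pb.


q = 1 - p = 0.28
rpb = ((M1 - M0) / SD) * sqrt(p * q)
rpb = ((46.25 - 36.25) / 14.83) * sqrt(0.72 * 0.28)
rpb = 0.3028

0.3028


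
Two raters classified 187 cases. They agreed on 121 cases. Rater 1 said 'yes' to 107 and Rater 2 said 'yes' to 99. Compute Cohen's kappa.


P_o = 121/187 = 0.647059
P_e = (107*99 + 80*88) / 34969 = 0.504247
kappa = (P_o - P_e) / (1 - P_e)
kappa = (0.647059 - 0.504247) / (1 - 0.504247)
kappa = 0.2881

0.2881


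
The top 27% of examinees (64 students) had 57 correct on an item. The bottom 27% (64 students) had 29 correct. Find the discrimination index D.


p_upper = 57/64 = 0.8906
p_lower = 29/64 = 0.4531
D = 0.8906 - 0.4531 = 0.4375

0.4375


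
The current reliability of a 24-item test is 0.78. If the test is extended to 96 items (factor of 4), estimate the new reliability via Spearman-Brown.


r_new = (n * rxx) / (1 + (n-1) * rxx)
r_new = (4 * 0.78) / (1 + 3 * 0.78)
r_new = 3.12 / 3.34
r_new = 0.9341

0.9341


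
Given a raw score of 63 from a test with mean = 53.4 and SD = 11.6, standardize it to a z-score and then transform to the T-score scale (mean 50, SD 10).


z = (X - mean) / SD = (63 - 53.4) / 11.6
z = 9.6 / 11.6
z = 0.8276
T-score = T = 50 + 10z
Carry z at full precision (z = 9.6 / 11.6) into the conversion:
T-score = 50 + 10 * (9.6 / 11.6) = 50 + 96 / 11.6
T-score = 50 + 8.2759
T-score = 58.2759

58.2759


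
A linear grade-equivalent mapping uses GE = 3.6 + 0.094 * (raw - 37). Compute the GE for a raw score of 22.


raw - median = 22 - 37 = -15
slope * diff = 0.094 * -15 = -1.41
GE = 3.6 + -1.41
GE = 2.19

2.19


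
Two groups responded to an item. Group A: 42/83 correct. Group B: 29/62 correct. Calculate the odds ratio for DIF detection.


Odds_A = 42/41 = 1.0244
Odds_B = 29/33 = 0.8788
OR = Odds_A / Odds_B = 1.0244 / 0.8788
Exactly, OR = (42 * 33) / (41 * 29) = 1386 / 1189
OR = 1.1657

1.1657


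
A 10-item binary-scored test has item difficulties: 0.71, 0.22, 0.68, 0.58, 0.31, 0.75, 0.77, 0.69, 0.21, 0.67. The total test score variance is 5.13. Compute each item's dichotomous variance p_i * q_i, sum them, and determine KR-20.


For each item, compute p_i * q_i:
  Item 1: 0.71 * 0.29 = 0.2059
  Item 2: 0.22 * 0.78 = 0.1716
  Item 3: 0.68 * 0.32 = 0.2176
  Item 4: 0.58 * 0.42 = 0.2436
  Item 5: 0.31 * 0.69 = 0.2139
  Item 6: 0.75 * 0.25 = 0.1875
  Item 7: 0.77 * 0.23 = 0.1771
  Item 8: 0.69 * 0.31 = 0.2139
  Item 9: 0.21 * 0.79 = 0.1659
  Item 10: 0.67 * 0.33 = 0.2211
Sum(p_i * q_i) = 0.2059 + 0.1716 + 0.2176 + 0.2436 + 0.2139 + 0.1875 + 0.1771 + 0.2139 + 0.1659 + 0.2211 = 2.0181
KR-20 = (k/(k-1)) * (1 - Sum(p_i*q_i) / Var_total)
= (10/9) * (1 - 2.0181/5.13)
= 1.1111 * 0.6066
KR-20 = 0.674

0.674


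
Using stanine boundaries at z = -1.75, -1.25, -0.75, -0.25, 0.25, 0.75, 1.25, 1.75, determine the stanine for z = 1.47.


Stanine boundaries: [-1.75, -1.25, -0.75, -0.25, 0.25, 0.75, 1.25, 1.75]
z = 1.47
Check each boundary:
  z >= -1.75 -> could be stanine 2
  z >= -1.25 -> could be stanine 3
  z >= -0.75 -> could be stanine 4
  z >= -0.25 -> could be stanine 5
  z >= 0.25 -> could be stanine 6
  z >= 0.75 -> could be stanine 7
  z >= 1.25 -> could be stanine 8
  z < 1.75
Highest qualifying boundary gives stanine = 8

8


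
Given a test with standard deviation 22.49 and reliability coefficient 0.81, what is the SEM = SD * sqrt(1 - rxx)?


SEM = SD * sqrt(1 - rxx)
SEM = 22.49 * sqrt(1 - 0.81)
SEM = 22.49 * sqrt(0.19) = 22.49 * 0.43589
SEM = 9.8032

9.8032


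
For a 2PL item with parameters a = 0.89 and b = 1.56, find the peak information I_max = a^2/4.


For 2PL, max info at theta = b = 1.56
I_max = a^2 / 4 = 0.89^2 / 4
= 0.7921 / 4
I_max = 0.198

0.198


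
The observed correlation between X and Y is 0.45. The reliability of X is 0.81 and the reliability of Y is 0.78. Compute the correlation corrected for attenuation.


r_corrected = rxy / sqrt(rxx * ryy)
= 0.45 / sqrt(0.81 * 0.78)
= 0.45 / sqrt(0.6318)
= 0.45 / 0.794858
r_corrected = 0.5661

0.5661


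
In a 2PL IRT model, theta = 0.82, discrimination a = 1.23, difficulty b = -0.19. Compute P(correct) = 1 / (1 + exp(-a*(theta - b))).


a*(theta - b) = 1.23 * (0.82 - -0.19) = 1.2423
exp(-1.2423) = 0.2887
P = 1 / (1 + 0.2887)
P = 0.776

0.776


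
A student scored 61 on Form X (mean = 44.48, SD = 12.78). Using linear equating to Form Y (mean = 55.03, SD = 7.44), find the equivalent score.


slope = SD_Y / SD_X = 7.44 / 12.78 ~ 0.5822
intercept = mean_Y - slope * mean_X = 55.03 - (7.44 / 12.78) * 44.48 ~ 29.1355
Y = slope * X + intercept. To avoid rounding drift from the rounded slope/intercept, evaluate the equivalent form Y = mean_Y + SD_Y * (X - mean_X) / SD_X at full precision:
Y = 55.03 + 7.44 * (61 - 44.48) / 12.78
Y = 55.03 + 7.44 * 16.52 / 12.78
Y = 55.03 + 122.9088 / 12.78
Y = 55.03 + 9.6173
Y = 64.6473

64.6473


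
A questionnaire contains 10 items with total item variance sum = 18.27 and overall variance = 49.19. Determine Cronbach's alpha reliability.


alpha = (k/(k-1)) * (1 - sum(si^2)/s_total^2)
= (10/9) * (1 - 18.27/49.19)
alpha = 0.6984

0.6984


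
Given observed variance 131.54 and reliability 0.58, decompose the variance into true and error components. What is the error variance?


var_true = rxx * var_obs = 0.58 * 131.54 = 76.2932
var_error = var_obs - var_true
var_error = 131.54 - 76.2932
var_error = 55.2468

55.2468


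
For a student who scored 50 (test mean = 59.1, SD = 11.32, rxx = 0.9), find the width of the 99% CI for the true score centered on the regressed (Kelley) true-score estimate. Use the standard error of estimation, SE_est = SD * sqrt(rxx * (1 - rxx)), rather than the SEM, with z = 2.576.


True score estimate = 0.9*50 + 0.1*59.1 = 50.91
SE_est = SD * sqrt(rxx * (1 - rxx)) = 11.32 * sqrt(0.9 * 0.1) = 11.32 * sqrt(0.09) = 3.396
CI = T_est +/- z * SE_est, so width = 2 * z * SE_est = 2 * 2.576 * 3.396
Width = 17.4962

17.4962


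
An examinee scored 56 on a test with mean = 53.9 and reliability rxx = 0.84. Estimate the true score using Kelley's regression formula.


T_est = rxx * X + (1 - rxx) * mean
T_est = 0.84 * 56 + 0.16 * 53.9
T_est = 47.04 + 8.624
T_est = 55.664

55.664


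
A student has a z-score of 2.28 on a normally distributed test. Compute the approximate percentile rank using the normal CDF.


CDF(z) = 0.5 * (1 + erf(z/sqrt(2)))
erf(1.6122) = 0.9774
CDF = 0.9887
Percentile rank = 0.9887 * 100 = 98.87

98.87


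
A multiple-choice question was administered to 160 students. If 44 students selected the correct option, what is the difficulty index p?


Item difficulty p = number correct / total examinees
p = 44 / 160
p = 0.275

0.275


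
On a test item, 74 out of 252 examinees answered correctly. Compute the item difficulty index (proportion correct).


Item difficulty p = number correct / total examinees
p = 74 / 252
p = 0.2937

0.2937


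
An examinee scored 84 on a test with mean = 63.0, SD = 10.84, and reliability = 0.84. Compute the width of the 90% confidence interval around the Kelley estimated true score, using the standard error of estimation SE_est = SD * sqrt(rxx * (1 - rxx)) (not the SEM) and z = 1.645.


True score estimate = 0.84*84 + 0.16*63.0 = 80.64
SE_est = SD * sqrt(rxx * (1 - rxx)) = 10.84 * sqrt(0.84 * 0.16) = 10.84 * sqrt(0.1344) = 3.97401
CI = T_est +/- z * SE_est, so width = 2 * z * SE_est = 2 * 1.645 * 3.97401
Width = 13.0745

13.0745


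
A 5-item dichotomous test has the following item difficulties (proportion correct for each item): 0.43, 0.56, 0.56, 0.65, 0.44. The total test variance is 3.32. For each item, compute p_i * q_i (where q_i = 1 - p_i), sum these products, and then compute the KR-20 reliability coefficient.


For each item, compute p_i * q_i:
  Item 1: 0.43 * 0.57 = 0.2451
  Item 2: 0.56 * 0.44 = 0.2464
  Item 3: 0.56 * 0.44 = 0.2464
  Item 4: 0.65 * 0.35 = 0.2275
  Item 5: 0.44 * 0.56 = 0.2464
Sum(p_i * q_i) = 0.2451 + 0.2464 + 0.2464 + 0.2275 + 0.2464 = 1.2118
KR-20 = (k/(k-1)) * (1 - Sum(p_i*q_i) / Var_total)
= (5/4) * (1 - 1.2118/3.32)
= 1.25 * 0.635
KR-20 = 0.7937

0.7937


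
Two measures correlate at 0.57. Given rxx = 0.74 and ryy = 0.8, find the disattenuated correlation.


r_corrected = rxy / sqrt(rxx * ryy)
= 0.57 / sqrt(0.74 * 0.8)
= 0.57 / sqrt(0.592)
= 0.57 / 0.769415
r_corrected = 0.7408

0.7408


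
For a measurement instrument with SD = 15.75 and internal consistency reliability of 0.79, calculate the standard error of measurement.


SEM = SD * sqrt(1 - rxx)
SEM = 15.75 * sqrt(1 - 0.79)
SEM = 15.75 * sqrt(0.21) = 15.75 * 0.458258
SEM = 7.2176

7.2176


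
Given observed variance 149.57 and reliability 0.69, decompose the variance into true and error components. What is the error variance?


var_true = rxx * var_obs = 0.69 * 149.57 = 103.2033
var_error = var_obs - var_true
var_error = 149.57 - 103.2033
var_error = 46.3667

46.3667


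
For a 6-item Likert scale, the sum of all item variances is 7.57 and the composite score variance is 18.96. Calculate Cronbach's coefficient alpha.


alpha = (k/(k-1)) * (1 - sum(si^2)/s_total^2)
= (6/5) * (1 - 7.57/18.96)
alpha = 0.7209

0.7209


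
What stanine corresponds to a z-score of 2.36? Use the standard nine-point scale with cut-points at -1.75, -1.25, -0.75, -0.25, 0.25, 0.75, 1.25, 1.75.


Stanine boundaries: [-1.75, -1.25, -0.75, -0.25, 0.25, 0.75, 1.25, 1.75]
z = 2.36
Check each boundary:
  z >= -1.75 -> could be stanine 2
  z >= -1.25 -> could be stanine 3
  z >= -0.75 -> could be stanine 4
  z >= -0.25 -> could be stanine 5
  z >= 0.25 -> could be stanine 6
  z >= 0.75 -> could be stanine 7
  z >= 1.25 -> could be stanine 8
  z >= 1.75 -> could be stanine 9
Highest qualifying boundary gives stanine = 9

9


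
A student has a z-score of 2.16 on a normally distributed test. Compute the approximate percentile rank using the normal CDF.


CDF(z) = 0.5 * (1 + erf(z/sqrt(2)))
erf(1.5274) = 0.9692
CDF = 0.9846
Percentile rank = 0.9846 * 100 = 98.46

98.46


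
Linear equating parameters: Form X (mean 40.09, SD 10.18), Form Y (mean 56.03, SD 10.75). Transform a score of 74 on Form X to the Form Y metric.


slope = SD_Y / SD_X = 10.75 / 10.18 ~ 1.056
intercept = mean_Y - slope * mean_X = 56.03 - (10.75 / 10.18) * 40.09 ~ 13.6953
Y = slope * X + intercept. To avoid rounding drift from the rounded slope/intercept, evaluate the equivalent form Y = mean_Y + SD_Y * (X - mean_X) / SD_X at full precision:
Y = 56.03 + 10.75 * (74 - 40.09) / 10.18
Y = 56.03 + 10.75 * 33.91 / 10.18
Y = 56.03 + 364.5325 / 10.18
Y = 56.03 + 35.8087
Y = 91.8387

91.8387


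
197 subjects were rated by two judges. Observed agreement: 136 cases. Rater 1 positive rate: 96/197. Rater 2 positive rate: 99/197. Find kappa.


P_o = 136/197 = 0.690355
P_e = (96*99 + 101*98) / 38809 = 0.499936
kappa = (P_o - P_e) / (1 - P_e)
kappa = (0.690355 - 0.499936) / (1 - 0.499936)
kappa = 0.3808

0.3808


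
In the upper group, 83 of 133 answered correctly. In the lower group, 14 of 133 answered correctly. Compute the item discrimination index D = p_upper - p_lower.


p_upper = 83/133 = 0.6241
p_lower = 14/133 = 0.1053
D = 0.6241 - 0.1053 = 0.5188

0.5188


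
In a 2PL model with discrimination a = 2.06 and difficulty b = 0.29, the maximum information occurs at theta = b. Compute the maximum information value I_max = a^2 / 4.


For 2PL, max info at theta = b = 0.29
I_max = a^2 / 4 = 2.06^2 / 4
= 4.2436 / 4
I_max = 1.0609

1.0609


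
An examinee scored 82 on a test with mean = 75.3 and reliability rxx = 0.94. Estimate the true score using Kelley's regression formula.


T_est = rxx * X + (1 - rxx) * mean
T_est = 0.94 * 82 + 0.06 * 75.3
T_est = 77.08 + 4.518
T_est = 81.598

81.598


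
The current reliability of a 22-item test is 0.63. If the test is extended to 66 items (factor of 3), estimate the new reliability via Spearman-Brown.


r_new = (n * rxx) / (1 + (n-1) * rxx)
r_new = (3 * 0.63) / (1 + 2 * 0.63)
r_new = 1.89 / 2.26
r_new = 0.8363

0.8363


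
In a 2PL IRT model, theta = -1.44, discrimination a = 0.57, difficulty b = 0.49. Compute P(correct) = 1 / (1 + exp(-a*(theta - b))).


a*(theta - b) = 0.57 * (-1.44 - 0.49) = -1.1001
exp(--1.1001) = 3.0045
P = 1 / (1 + 3.0045)
P = 0.2497

0.2497
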